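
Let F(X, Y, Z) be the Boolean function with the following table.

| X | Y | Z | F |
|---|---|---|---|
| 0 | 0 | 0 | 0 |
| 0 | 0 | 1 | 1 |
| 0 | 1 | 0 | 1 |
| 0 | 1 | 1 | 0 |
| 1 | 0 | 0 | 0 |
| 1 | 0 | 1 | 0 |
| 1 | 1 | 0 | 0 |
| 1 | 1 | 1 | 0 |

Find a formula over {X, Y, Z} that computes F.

F(X, Y, Z) = ((X' · Y') · Z) + ((X' · Y) · Z')

Collect the rows where F=1 — (0,0,1), (0,1,0) — and write one minterm per row: ¬X·¬Y·Z, ¬X·Y·¬Z. Their union (logical OR) reproduces the table exactly.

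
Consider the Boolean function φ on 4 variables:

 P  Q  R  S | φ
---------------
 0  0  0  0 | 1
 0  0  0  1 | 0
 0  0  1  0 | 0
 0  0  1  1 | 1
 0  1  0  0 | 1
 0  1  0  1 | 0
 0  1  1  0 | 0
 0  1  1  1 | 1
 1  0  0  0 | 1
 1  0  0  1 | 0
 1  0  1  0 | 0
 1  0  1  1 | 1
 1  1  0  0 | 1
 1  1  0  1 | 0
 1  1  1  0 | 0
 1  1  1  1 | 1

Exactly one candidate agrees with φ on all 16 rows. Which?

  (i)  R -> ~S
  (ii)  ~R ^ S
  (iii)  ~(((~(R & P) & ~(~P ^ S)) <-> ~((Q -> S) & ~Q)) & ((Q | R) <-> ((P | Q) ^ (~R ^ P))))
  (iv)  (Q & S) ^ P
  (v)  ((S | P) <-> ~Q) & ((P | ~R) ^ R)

ii

(i) fails at (0,0,0,1): the formula yields 1, φ is 0.
(iii) fails at (0,0,0,1): the formula yields 1, φ is 0.
(iv) fails at (0,0,0,0): the formula yields 0, φ is 1.
(v) fails at (0,0,0,0): the formula yields 0, φ is 1.
That leaves (ii). Evaluating it on every row reproduces the table of φ exactly.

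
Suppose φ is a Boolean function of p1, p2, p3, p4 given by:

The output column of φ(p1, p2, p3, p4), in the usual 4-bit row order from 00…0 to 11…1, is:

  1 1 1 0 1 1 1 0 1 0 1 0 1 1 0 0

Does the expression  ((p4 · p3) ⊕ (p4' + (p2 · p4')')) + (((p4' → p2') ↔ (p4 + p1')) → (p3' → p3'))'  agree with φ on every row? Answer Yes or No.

No

Test each input against both φ and the formula:
  p1=0, p2=0, p3=0, p4=0: formula gives 1, φ = 1 ✓
  p1=0, p2=0, p3=0, p4=1: formula gives 1, φ = 1 ✓
  p1=0, p2=0, p3=1, p4=0: formula gives 1, φ = 1 ✓
  p1=0, p2=0, p3=1, p4=1: formula gives 0, φ = 0 ✓
  …
  p1=1, p2=0, p3=0, p4=1: formula gives 1, but φ = 0 ✗
Since they disagree at (1,0,0,1), the expression is not a correct formula for φ.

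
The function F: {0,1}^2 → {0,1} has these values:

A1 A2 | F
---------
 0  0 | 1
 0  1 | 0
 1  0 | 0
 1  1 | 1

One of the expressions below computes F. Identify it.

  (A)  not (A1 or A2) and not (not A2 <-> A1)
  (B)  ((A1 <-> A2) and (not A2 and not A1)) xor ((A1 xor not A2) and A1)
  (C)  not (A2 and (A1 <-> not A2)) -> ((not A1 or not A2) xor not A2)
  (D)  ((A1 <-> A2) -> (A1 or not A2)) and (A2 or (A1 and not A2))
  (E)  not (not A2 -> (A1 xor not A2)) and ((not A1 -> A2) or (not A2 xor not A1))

(A): at (1,1) it gives 0, but F = 1 — eliminated.
(C): at (0,0) it gives 0, but F = 1 — eliminated.
(D): at (0,0) it gives 0, but F = 1 — eliminated.
(E): at (0,0) it gives 0, but F = 1 — eliminated.
That leaves (B). Evaluating it on every row reproduces the table of F exactly.

B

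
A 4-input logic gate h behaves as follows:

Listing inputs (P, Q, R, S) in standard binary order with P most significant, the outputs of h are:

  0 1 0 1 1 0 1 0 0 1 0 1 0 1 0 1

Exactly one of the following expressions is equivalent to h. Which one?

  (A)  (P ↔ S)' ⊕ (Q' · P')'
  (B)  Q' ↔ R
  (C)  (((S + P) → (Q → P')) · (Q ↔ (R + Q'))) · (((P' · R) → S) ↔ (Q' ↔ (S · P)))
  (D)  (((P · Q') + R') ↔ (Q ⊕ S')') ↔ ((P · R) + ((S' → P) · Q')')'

A

(B) fails at (0,0,0,1): the formula yields 0, h is 1.
(C) fails at (0,0,0,1): the formula yields 0, h is 1.
(D) fails at (0,0,0,0): the formula yields 1, h is 0.
Only (A) survives; checking it on all 16 rows confirms it matches h.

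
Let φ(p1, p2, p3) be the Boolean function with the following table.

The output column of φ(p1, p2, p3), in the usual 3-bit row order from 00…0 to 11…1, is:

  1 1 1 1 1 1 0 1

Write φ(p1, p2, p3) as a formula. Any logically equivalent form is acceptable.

φ is 0 on exactly one input, (1,1,0), whose minterm is p1·p2·¬p3. So φ is the negation of that single conjunction.

φ(p1, p2, p3) = ((p1 · p2) · p3')'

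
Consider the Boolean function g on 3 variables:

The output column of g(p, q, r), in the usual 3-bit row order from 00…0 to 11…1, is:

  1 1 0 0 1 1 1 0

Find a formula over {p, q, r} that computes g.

g is 0 on only 3 rows — (0,1,0), (0,1,1), (1,1,1). Writing each as a minterm (¬p·q·¬r, ¬p·q·r, p·q·r) and OR-ing them characterizes exactly where g=0, so g is the negation of that disjunction.

g(p, q, r) = NOT ((((NOT p AND q) AND NOT r) OR ((NOT p AND q) AND r)) OR ((p AND q) AND r))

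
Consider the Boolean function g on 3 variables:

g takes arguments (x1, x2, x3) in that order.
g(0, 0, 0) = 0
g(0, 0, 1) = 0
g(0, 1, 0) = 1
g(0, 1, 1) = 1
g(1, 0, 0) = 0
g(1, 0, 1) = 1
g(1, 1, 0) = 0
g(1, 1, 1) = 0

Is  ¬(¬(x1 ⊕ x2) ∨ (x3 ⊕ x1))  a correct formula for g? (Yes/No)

Test each input against both g and the formula:
  x1=0, x2=0, x3=0: formula gives 0, g = 0 ✓
  x1=0, x2=0, x3=1: formula gives 0, g = 0 ✓
  x1=0, x2=1, x3=0: formula gives 1, g = 1 ✓
  x1=0, x2=1, x3=1: formula gives 0, but g = 1 ✗
A single disagreement suffices: at (0,1,1) they differ, so the formula does not compute g.

No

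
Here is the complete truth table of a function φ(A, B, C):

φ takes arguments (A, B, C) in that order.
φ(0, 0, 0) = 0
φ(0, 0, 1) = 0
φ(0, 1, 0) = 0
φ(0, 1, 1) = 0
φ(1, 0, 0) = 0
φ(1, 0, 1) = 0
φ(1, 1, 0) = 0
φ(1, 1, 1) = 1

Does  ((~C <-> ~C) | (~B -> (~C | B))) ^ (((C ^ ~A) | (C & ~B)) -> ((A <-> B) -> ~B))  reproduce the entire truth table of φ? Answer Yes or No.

Evaluate ((~C <-> ~C) | (~B -> (~C | B))) ^ (((C ^ ~A) | (C & ~B)) -> ((A <-> B) -> ~B)) on each row and compare to φ:
  A=0, B=0, C=0: formula gives 0, φ = 0 ✓
  A=0, B=0, C=1: formula gives 0, φ = 0 ✓
  A=0, B=1, C=0: formula gives 0, φ = 0 ✓
  A=0, B=1, C=1: formula gives 0, φ = 0 ✓
  A=1, B=0, C=0: formula gives 0, φ = 0 ✓
  …and likewise for the remaining 3 rows.
No disagreement on any input; they are logically equivalent.

Yes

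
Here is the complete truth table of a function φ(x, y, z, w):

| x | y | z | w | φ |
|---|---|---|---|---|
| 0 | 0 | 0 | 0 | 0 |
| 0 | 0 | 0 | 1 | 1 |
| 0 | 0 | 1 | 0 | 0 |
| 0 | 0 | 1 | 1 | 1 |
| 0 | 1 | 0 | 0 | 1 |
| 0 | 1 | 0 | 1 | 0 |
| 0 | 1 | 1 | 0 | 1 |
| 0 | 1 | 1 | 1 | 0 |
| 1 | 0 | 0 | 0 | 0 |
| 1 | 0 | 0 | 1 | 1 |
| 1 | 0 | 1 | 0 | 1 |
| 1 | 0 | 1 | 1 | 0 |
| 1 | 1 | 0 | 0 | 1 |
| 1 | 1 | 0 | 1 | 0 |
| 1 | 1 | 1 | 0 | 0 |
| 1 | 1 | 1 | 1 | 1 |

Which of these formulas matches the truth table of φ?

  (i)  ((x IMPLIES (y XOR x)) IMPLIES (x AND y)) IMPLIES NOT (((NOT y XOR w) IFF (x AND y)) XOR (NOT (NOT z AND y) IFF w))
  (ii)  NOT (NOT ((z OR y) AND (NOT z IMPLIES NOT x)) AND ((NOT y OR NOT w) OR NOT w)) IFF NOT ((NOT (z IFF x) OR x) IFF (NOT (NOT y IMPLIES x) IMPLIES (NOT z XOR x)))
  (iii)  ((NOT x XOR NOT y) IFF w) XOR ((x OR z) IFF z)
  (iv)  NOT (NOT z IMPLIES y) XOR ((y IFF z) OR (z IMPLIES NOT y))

iii

(i): at (0,0,0,0) it gives 1, but φ = 0 — eliminated.
(ii): at (0,0,0,1) it gives 0, but φ = 1 — eliminated.
(iv): at (0,0,0,1) it gives 0, but φ = 1 — eliminated.
That leaves (iii). Evaluating it on every row reproduces the table of φ exactly.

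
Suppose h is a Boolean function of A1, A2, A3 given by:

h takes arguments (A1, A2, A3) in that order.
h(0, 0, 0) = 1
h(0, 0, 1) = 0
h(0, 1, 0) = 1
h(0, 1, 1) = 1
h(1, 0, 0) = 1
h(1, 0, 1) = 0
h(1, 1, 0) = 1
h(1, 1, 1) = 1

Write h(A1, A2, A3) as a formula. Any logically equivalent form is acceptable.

There are just 2 zero rows: (0,0,1), (1,0,1). Their minterms are ¬A1·¬A2·A3, A1·¬A2·A3; the OR of those covers precisely the 0-outputs, and negating it yields h.

h(A1, A2, A3) = NOT (((NOT A1 AND NOT A2) AND A3) OR ((A1 AND NOT A2) AND A3))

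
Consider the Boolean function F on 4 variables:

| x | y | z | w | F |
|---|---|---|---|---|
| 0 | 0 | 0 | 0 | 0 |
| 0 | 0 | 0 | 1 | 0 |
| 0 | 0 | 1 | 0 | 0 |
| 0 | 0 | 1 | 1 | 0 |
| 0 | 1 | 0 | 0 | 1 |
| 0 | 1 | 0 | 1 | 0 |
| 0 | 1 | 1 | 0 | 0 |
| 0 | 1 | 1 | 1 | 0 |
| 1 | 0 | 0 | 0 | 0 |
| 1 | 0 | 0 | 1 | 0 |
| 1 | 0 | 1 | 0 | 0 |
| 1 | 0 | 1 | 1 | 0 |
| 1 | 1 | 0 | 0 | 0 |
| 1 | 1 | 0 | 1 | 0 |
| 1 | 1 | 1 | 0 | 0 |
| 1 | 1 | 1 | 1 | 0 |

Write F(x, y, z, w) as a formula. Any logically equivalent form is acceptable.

F(x, y, z, w) = ((x' · y) · z') · w'

Only row (0,1,0,0) gives 1. That row's minterm ¬x·y·¬z·¬w is F directly.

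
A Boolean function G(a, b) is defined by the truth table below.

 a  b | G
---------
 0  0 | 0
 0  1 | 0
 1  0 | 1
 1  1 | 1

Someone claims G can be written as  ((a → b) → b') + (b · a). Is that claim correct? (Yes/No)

No

Test each input against both G and the formula:
  a=0, b=0: formula gives 1, but G = 0 ✗
A single disagreement suffices: at (0,0) they differ, so the formula does not compute G.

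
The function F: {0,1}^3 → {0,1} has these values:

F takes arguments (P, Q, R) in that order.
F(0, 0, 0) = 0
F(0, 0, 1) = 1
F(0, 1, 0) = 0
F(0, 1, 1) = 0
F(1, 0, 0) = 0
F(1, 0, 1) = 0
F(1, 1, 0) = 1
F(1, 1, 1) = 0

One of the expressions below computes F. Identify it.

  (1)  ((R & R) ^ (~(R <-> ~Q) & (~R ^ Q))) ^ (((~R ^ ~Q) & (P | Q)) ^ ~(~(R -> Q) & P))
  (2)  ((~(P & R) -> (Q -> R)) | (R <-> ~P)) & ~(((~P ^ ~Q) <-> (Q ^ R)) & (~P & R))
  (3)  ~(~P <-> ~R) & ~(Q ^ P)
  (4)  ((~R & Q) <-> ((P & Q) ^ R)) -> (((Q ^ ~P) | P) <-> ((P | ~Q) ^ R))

3

(1) fails at (0,0,1): the formula yields 0, F is 1.
(2) fails at (0,0,0): the formula yields 1, F is 0.
(4) fails at (0,0,0): the formula yields 1, F is 0.
That leaves (3). Evaluating it on every row reproduces the table of F exactly.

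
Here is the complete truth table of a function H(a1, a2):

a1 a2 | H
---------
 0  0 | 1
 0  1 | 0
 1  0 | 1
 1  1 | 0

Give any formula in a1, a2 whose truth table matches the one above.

H=1 on 2 inputs: (0,0), (1,0). Reading each as a conjunction of literals (¬a1·¬a2, a1·¬a2) and taking the OR gives the canonical DNF.

H(a1, a2) = (¬a1 ∧ ¬a2) ∨ (a1 ∧ ¬a2)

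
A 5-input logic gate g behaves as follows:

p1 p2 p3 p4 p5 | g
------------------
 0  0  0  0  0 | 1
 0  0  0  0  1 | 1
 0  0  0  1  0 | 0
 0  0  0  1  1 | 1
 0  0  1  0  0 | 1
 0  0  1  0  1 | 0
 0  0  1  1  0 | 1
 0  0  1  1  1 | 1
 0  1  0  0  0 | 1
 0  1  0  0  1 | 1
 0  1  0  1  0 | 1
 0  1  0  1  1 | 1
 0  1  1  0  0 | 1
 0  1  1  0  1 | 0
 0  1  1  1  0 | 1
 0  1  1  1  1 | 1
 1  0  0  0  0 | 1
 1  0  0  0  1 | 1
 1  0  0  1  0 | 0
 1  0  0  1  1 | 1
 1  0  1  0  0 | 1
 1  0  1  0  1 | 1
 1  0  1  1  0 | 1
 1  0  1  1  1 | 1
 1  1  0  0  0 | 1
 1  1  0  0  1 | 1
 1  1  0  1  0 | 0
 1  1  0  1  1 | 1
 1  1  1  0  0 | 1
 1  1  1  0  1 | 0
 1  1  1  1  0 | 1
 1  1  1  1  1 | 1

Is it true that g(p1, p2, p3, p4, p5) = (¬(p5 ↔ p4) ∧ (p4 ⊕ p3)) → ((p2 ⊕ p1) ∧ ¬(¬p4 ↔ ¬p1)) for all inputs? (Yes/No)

Yes

Evaluate (¬(p5 ↔ p4) ∧ (p4 ⊕ p3)) → ((p2 ⊕ p1) ∧ ¬(¬p4 ↔ ¬p1)) on each row and compare to g:
  p1=0, p2=0, p3=0, p4=0, p5=0: formula gives 1, g = 1 ✓
  p1=0, p2=0, p3=0, p4=0, p5=1: formula gives 1, g = 1 ✓
  p1=0, p2=0, p3=0, p4=1, p5=0: formula gives 0, g = 0 ✓
  p1=0, p2=0, p3=0, p4=1, p5=1: formula gives 1, g = 1 ✓
  …and likewise for the remaining 28 rows.
All 32 rows match — the expression computes g exactly.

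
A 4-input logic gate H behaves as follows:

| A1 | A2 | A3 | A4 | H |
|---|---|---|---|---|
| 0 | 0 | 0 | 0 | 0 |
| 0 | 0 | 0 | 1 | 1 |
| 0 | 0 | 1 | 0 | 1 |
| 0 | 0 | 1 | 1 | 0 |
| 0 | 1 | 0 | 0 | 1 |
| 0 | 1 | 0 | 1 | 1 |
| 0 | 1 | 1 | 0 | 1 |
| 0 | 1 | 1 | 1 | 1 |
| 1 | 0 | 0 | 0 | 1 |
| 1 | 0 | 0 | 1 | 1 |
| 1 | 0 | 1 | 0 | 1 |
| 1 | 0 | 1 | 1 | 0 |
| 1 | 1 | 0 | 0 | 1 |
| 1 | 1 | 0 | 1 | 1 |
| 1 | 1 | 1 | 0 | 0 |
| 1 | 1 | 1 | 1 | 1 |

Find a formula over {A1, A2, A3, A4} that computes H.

H(A1, A2, A3, A4) = ~((((((~A1 & ~A2) & ~A3) & ~A4) | (((~A1 & ~A2) & A3) & A4)) | (((A1 & ~A2) & A3) & A4)) | (((A1 & A2) & A3) & ~A4))

There are just 4 zero rows: (0,0,0,0), (0,0,1,1), (1,0,1,1), (1,1,1,0). Their minterms are ¬A1·¬A2·¬A3·¬A4, ¬A1·¬A2·A3·A4, A1·¬A2·A3·A4, A1·A2·A3·¬A4; the OR of those covers precisely the 0-outputs, and negating it yields H.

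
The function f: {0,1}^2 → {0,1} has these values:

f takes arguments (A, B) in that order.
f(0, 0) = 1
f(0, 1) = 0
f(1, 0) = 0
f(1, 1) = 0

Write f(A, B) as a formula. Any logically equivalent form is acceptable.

f(A, B) = not (A or B)

The output is 1 only when every input is 0 — NOR of all inputs.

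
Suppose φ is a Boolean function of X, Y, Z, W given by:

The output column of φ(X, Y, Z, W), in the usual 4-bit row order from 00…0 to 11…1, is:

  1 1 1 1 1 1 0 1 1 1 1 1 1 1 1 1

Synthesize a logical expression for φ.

φ is 0 on exactly one input, (0,1,1,0), whose minterm is ¬X·Y·Z·¬W. So φ is the negation of that single conjunction.

φ(X, Y, Z, W) = ¬(((¬X ∧ Y) ∧ Z) ∧ ¬W)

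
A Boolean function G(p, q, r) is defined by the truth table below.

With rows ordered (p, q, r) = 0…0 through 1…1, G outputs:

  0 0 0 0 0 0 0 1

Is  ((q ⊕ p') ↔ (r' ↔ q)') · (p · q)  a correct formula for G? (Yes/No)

Yes

Evaluate ((q ⊕ p') ↔ (r' ↔ q)') · (p · q) on each row and compare to G:
  p=0, q=0, r=0: formula gives 0, G = 0 ✓
  p=0, q=0, r=1: formula gives 0, G = 0 ✓
  p=0, q=1, r=0: formula gives 0, G = 0 ✓
  p=0, q=1, r=1: formula gives 0, G = 0 ✓
  p=1, q=0, r=0: formula gives 0, G = 0 ✓
  …and likewise for the remaining 3 rows.
No disagreement on any input; they are logically equivalent.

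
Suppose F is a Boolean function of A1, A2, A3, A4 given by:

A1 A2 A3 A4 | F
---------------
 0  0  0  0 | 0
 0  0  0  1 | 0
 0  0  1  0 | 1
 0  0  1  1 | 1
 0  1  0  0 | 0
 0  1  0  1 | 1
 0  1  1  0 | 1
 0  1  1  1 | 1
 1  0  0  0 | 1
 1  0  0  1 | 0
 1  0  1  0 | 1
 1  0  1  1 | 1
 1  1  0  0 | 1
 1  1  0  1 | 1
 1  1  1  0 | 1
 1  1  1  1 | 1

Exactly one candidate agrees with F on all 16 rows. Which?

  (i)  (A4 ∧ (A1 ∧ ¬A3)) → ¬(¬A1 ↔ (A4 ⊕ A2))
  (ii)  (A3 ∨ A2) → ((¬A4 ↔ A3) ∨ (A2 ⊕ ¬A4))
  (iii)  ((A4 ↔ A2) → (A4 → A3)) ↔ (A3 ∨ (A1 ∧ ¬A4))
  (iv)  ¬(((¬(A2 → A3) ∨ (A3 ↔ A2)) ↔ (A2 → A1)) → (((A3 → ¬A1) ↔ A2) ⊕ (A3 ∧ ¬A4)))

iii

(i) disagrees with F on (0,0,0,0) (formula → 1, table → 0); rule it out.
(ii) disagrees with F on (0,0,0,0) (formula → 1, table → 0); rule it out.
(iv) disagrees with F on (0,0,0,0) (formula → 1, table → 0); rule it out.
(iii) is the remaining candidate, and it agrees with F on all 16 inputs.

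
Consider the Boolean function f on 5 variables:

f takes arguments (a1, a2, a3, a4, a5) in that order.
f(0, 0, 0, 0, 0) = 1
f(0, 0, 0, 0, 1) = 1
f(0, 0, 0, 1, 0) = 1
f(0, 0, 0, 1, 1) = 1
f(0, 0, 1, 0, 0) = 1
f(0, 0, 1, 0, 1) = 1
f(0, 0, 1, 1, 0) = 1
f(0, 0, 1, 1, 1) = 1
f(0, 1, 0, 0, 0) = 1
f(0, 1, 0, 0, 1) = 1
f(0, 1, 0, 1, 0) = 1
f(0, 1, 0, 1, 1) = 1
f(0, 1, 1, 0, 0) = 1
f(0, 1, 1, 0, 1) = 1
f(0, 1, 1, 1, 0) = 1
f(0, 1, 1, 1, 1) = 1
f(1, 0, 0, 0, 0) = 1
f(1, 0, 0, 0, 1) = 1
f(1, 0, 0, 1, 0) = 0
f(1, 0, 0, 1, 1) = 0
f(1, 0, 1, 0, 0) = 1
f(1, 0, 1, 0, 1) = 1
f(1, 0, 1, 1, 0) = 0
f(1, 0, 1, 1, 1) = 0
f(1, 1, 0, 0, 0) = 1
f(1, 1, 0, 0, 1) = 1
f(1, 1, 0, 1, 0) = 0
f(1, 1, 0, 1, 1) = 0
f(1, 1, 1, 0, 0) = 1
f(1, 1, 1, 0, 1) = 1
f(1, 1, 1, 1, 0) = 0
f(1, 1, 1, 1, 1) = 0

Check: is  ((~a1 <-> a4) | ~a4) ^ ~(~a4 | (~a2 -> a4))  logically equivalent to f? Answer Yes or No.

Yes

Check the formula against f row by row:
  a1=0, a2=0, a3=0, a4=0, a5=0: formula gives 1, f = 1 ✓
  a1=0, a2=0, a3=0, a4=0, a5=1: formula gives 1, f = 1 ✓
  a1=0, a2=0, a3=0, a4=1, a5=0: formula gives 1, f = 1 ✓
  a1=0, a2=0, a3=0, a4=1, a5=1: formula gives 1, f = 1 ✓
  …and likewise for the remaining 28 rows.
Every row agrees, so the formula is equivalent.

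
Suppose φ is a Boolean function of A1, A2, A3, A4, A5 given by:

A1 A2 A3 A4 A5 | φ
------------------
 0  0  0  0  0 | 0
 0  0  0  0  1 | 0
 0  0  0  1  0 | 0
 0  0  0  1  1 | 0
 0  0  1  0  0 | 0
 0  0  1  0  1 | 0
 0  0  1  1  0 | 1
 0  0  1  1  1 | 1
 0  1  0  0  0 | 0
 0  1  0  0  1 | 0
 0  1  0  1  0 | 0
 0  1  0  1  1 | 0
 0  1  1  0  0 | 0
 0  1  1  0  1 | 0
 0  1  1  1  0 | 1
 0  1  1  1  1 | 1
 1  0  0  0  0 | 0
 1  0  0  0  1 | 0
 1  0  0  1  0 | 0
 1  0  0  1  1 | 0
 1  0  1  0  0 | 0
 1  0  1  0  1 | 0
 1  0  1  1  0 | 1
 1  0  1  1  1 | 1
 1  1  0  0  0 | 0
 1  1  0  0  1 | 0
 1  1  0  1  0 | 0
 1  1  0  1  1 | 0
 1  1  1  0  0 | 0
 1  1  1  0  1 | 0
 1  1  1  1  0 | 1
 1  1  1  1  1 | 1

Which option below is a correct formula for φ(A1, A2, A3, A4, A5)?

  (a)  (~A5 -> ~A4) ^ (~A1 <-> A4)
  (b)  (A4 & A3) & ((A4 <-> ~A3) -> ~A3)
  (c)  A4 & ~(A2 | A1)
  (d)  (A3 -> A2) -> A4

b

(a) fails at (0,0,0,0,0): the formula yields 1, φ is 0.
(c) fails at (0,0,0,1,0): the formula yields 1, φ is 0.
(d) fails at (0,0,0,1,0): the formula yields 1, φ is 0.
Only (b) survives; checking it on all 32 rows confirms it matches φ.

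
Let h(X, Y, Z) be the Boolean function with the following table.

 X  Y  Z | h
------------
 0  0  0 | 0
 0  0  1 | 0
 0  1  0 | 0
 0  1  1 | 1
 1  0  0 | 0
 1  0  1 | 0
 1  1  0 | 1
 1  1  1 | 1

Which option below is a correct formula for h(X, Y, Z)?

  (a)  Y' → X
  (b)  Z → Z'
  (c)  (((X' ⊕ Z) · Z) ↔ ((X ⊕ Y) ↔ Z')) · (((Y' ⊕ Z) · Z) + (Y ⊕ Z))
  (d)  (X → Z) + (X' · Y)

c

(a) disagrees with h on (0,1,0) (formula → 1, table → 0); rule it out.
(b) disagrees with h on (0,0,0) (formula → 1, table → 0); rule it out.
(d) disagrees with h on (0,0,0) (formula → 1, table → 0); rule it out.
Only (c) survives; checking it on all 8 rows confirms it matches h.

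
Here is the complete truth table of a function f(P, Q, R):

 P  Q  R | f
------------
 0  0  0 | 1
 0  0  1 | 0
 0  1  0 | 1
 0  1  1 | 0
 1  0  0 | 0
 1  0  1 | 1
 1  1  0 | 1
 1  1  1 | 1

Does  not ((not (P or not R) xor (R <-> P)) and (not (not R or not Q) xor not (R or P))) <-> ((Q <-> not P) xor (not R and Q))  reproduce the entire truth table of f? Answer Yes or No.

No

Check the formula against f row by row:
  P=0, Q=0, R=0: formula gives 1, f = 1 ✓
  P=0, Q=0, R=1: formula gives 0, f = 0 ✓
  P=0, Q=1, R=0: formula gives 1, f = 1 ✓
  P=0, Q=1, R=1: formula gives 0, f = 0 ✓
  P=1, Q=0, R=0: formula gives 1, but f = 0 ✗
Since they disagree at (1,0,0), the expression is not a correct formula for f.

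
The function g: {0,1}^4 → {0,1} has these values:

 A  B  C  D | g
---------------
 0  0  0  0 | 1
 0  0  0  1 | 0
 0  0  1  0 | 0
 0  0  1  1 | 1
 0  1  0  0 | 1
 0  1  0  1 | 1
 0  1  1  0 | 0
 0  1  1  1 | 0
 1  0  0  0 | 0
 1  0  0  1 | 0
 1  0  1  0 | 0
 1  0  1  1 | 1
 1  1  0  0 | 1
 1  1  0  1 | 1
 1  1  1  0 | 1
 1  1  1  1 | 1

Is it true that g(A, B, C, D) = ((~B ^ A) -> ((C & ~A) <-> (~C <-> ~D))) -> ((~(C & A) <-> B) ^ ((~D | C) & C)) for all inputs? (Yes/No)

No

Check the formula against g row by row:
  A=0, B=0, C=0, D=0: formula gives 1, g = 1 ✓
  A=0, B=0, C=0, D=1: formula gives 0, g = 0 ✓
  A=0, B=0, C=1, D=0: formula gives 1, but g = 0 ✗
A single disagreement suffices: at (0,0,1,0) they differ, so the formula does not compute g.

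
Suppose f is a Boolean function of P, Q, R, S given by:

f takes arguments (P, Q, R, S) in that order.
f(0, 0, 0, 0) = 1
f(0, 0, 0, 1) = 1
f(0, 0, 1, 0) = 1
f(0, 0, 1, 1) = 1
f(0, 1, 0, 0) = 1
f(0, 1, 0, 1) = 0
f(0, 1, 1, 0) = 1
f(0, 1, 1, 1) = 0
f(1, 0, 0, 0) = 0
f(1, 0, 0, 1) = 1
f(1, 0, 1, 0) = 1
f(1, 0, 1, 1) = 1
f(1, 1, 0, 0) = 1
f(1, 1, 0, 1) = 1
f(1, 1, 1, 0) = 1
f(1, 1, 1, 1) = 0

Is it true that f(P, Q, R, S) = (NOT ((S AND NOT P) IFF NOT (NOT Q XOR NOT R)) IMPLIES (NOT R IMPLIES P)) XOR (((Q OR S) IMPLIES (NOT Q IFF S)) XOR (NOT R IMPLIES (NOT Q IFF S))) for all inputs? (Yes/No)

Evaluate (NOT ((S AND NOT P) IFF NOT (NOT Q XOR NOT R)) IMPLIES (NOT R IMPLIES P)) XOR (((Q OR S) IMPLIES (NOT Q IFF S)) XOR (NOT R IMPLIES (NOT Q IFF S))) on each row and compare to f:
  P=0, Q=0, R=0, S=0: formula gives 1, f = 1 ✓
  P=0, Q=0, R=0, S=1: formula gives 1, f = 1 ✓
  P=0, Q=0, R=1, S=0: formula gives 1, f = 1 ✓
  P=0, Q=0, R=1, S=1: formula gives 1, f = 1 ✓
  … (the remaining 12 rows also agree.)
No disagreement on any input; they are logically equivalent.

Yes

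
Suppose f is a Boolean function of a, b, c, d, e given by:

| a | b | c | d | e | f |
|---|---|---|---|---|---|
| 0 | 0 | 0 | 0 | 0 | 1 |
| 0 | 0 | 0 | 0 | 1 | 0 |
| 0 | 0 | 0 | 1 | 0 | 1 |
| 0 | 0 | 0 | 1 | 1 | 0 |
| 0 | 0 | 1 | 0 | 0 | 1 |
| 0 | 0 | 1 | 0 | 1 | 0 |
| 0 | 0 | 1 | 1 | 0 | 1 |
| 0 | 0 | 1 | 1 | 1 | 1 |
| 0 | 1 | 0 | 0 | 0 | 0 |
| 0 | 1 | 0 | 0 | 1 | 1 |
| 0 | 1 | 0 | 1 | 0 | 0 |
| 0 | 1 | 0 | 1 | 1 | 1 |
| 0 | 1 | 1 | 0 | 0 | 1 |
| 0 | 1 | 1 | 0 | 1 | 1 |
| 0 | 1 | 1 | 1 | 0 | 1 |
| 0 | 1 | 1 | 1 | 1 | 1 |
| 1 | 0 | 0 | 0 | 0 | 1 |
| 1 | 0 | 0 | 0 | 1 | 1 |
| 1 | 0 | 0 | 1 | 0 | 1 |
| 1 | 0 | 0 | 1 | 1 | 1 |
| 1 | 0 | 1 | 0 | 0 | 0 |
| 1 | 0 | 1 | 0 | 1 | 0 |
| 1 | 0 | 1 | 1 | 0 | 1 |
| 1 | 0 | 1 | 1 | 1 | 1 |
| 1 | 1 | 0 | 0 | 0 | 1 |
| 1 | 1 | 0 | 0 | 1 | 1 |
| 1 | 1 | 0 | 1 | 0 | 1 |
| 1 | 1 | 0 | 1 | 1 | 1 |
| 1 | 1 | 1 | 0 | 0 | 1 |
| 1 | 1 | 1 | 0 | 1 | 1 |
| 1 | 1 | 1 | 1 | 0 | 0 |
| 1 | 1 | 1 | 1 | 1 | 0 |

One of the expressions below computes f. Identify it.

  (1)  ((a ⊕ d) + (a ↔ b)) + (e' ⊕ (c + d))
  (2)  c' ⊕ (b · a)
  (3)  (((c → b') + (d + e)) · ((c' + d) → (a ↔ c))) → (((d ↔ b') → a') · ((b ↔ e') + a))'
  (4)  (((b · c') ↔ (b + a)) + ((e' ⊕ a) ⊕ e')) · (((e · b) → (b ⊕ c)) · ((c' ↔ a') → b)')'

3

(1) fails at (0,0,0,0,1): the formula yields 1, f is 0.
(2) fails at (0,0,0,0,1): the formula yields 1, f is 0.
(4) fails at (0,0,0,0,0): the formula yields 0, f is 1.
Only (3) survives; checking it on all 32 rows confirms it matches f.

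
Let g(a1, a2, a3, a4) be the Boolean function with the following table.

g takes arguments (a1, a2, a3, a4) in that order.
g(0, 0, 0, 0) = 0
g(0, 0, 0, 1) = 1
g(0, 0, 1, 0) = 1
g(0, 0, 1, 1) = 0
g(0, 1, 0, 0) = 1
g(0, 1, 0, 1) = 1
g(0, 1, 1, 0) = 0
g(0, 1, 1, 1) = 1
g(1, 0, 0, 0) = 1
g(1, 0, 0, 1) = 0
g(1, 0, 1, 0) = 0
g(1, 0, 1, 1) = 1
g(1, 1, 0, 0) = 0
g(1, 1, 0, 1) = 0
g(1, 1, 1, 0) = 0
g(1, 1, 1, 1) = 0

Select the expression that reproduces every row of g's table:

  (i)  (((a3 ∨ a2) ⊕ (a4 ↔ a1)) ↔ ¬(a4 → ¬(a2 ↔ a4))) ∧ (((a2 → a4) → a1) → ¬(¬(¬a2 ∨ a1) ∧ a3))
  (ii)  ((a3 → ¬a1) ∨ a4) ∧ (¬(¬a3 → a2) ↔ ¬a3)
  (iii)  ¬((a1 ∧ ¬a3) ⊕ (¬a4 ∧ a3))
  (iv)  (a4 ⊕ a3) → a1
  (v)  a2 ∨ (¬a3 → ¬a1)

i

(ii) disagrees with g on (0,0,0,0) (formula → 1, table → 0); rule it out.
(iii) disagrees with g on (0,0,0,0) (formula → 1, table → 0); rule it out.
(iv) disagrees with g on (0,0,0,0) (formula → 1, table → 0); rule it out.
(v) disagrees with g on (0,0,0,0) (formula → 1, table → 0); rule it out.
Only (i) survives; checking it on all 16 rows confirms it matches g.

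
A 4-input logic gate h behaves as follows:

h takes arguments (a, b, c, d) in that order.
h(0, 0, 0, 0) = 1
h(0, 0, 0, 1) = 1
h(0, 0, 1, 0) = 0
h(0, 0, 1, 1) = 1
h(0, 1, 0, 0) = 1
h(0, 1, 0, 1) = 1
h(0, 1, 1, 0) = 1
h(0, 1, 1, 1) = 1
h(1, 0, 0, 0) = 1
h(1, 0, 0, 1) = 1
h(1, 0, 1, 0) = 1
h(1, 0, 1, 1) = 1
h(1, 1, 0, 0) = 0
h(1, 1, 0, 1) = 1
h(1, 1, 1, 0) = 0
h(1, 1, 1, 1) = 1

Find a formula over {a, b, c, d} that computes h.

h(a, b, c, d) = NOT (((((NOT a AND NOT b) AND c) AND NOT d) OR (((a AND b) AND NOT c) AND NOT d)) OR (((a AND b) AND c) AND NOT d))

The 0-rows are (0,0,1,0), (1,1,0,0), (1,1,1,0). Take each as a conjunction (¬a·¬b·c·¬d, a·b·¬c·¬d, a·b·c·¬d), form their disjunction, and complement — that gives a formula that is 1 everywhere h is.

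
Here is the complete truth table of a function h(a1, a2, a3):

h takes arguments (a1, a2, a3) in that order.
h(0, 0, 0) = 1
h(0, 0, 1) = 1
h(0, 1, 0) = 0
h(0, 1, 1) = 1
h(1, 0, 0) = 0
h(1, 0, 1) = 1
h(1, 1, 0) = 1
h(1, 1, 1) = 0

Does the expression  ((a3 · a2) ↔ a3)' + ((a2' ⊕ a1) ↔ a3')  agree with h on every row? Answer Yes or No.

Check the formula against h row by row:
  a1=0, a2=0, a3=0: formula gives 1, h = 1 ✓
  a1=0, a2=0, a3=1: formula gives 1, h = 1 ✓
  a1=0, a2=1, a3=0: formula gives 0, h = 0 ✓
  a1=0, a2=1, a3=1: formula gives 1, h = 1 ✓
  a1=1, a2=0, a3=0: formula gives 0, h = 0 ✓
  … (the remaining 3 rows also agree.)
No disagreement on any input; they are logically equivalent.

Yes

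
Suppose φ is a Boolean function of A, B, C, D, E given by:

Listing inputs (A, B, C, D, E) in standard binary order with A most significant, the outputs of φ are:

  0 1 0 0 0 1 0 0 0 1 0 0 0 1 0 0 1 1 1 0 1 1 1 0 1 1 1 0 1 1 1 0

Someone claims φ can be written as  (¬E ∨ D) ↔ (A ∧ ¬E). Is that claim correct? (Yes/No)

Test each input against both φ and the formula:
  A=0, B=0, C=0, D=0, E=0: formula gives 0, φ = 0 ✓
  A=0, B=0, C=0, D=0, E=1: formula gives 1, φ = 1 ✓
  A=0, B=0, C=0, D=1, E=0: formula gives 0, φ = 0 ✓
  A=0, B=0, C=0, D=1, E=1: formula gives 0, φ = 0 ✓
  …and likewise for the remaining 28 rows.
Every row agrees, so the formula is equivalent.

Yes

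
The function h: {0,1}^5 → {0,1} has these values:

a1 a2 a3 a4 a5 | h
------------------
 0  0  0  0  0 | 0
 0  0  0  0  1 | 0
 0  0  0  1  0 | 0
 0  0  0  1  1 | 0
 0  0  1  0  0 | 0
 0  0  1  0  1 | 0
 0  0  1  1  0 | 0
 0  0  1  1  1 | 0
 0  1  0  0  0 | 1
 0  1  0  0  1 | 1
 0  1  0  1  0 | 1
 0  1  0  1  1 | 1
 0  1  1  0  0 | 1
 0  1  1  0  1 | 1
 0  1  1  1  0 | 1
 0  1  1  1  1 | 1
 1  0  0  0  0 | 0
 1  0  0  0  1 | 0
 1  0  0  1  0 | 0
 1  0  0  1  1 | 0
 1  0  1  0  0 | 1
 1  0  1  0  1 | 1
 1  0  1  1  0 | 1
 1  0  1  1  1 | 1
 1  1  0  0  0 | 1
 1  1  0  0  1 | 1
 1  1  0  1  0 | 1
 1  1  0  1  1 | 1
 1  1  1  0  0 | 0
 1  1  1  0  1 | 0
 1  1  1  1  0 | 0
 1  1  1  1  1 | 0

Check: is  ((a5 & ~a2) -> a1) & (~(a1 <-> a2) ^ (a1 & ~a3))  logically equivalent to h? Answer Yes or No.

Yes

Check the formula against h row by row:
  a1=0, a2=0, a3=0, a4=0, a5=0: formula gives 0, h = 0 ✓
  a1=0, a2=0, a3=0, a4=0, a5=1: formula gives 0, h = 0 ✓
  a1=0, a2=0, a3=0, a4=1, a5=0: formula gives 0, h = 0 ✓
  a1=0, a2=0, a3=0, a4=1, a5=1: formula gives 0, h = 0 ✓
  … (the remaining 28 rows also agree.)
All 32 rows match — the expression computes h exactly.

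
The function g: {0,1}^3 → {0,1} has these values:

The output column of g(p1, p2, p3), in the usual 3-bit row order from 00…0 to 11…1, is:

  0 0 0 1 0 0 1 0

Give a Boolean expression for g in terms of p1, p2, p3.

The 1-rows are (0,1,1), (1,1,0). Each contributes one minterm — ¬p1·p2·p3; p1·p2·¬p3 — and their disjunction is a sum-of-products form of g.

g(p1, p2, p3) = ((¬p1 ∧ p2) ∧ p3) ∨ ((p1 ∧ p2) ∧ ¬p3)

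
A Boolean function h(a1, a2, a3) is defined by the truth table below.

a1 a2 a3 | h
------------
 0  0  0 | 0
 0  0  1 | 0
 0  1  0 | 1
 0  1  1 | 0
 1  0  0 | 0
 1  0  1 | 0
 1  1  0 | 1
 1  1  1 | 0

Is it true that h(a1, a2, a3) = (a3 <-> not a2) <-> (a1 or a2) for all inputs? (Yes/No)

Check the formula against h row by row:
  a1=0, a2=0, a3=0: formula gives 1, but h = 0 ✗
A single disagreement suffices: at (0,0,0) they differ, so the formula does not compute h.

No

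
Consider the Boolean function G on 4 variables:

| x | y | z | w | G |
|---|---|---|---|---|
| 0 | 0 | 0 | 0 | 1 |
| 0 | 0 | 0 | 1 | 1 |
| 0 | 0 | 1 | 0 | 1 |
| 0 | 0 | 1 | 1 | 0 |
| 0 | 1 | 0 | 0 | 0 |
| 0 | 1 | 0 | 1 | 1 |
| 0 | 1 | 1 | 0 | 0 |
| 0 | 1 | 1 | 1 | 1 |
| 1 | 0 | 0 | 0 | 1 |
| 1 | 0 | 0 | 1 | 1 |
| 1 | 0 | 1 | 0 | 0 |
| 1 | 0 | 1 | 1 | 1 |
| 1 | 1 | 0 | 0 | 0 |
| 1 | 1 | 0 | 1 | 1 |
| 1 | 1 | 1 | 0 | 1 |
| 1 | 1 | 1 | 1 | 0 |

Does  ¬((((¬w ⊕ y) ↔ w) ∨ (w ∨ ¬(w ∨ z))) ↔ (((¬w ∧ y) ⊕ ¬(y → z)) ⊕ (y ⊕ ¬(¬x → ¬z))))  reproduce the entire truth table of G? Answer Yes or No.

Yes

Evaluate ¬((((¬w ⊕ y) ↔ w) ∨ (w ∨ ¬(w ∨ z))) ↔ (((¬w ∧ y) ⊕ ¬(y → z)) ⊕ (y ⊕ ¬(¬x → ¬z)))) on each row and compare to G:
  x=0, y=0, z=0, w=0: formula gives 1, G = 1 ✓
  x=0, y=0, z=0, w=1: formula gives 1, G = 1 ✓
  x=0, y=0, z=1, w=0: formula gives 1, G = 1 ✓
  x=0, y=0, z=1, w=1: formula gives 0, G = 0 ✓
  …and likewise for the remaining 12 rows.
All 16 rows match — the expression computes G exactly.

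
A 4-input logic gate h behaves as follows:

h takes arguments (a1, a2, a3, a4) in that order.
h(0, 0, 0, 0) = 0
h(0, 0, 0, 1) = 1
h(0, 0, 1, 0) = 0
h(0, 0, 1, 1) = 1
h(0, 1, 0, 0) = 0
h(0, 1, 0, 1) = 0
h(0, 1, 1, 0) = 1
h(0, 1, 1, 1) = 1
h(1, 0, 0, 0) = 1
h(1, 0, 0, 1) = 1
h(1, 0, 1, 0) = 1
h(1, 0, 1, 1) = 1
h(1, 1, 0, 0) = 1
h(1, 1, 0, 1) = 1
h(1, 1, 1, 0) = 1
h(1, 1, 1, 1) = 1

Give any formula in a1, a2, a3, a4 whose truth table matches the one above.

h(a1, a2, a3, a4) = not ((((((not a1 and not a2) and not a3) and not a4) or (((not a1 and not a2) and a3) and not a4)) or (((not a1 and a2) and not a3) and not a4)) or (((not a1 and a2) and not a3) and a4))

h is 0 on only 4 rows — (0,0,0,0), (0,0,1,0), (0,1,0,0), (0,1,0,1). Writing each as a minterm (¬a1·¬a2·¬a3·¬a4, ¬a1·¬a2·a3·¬a4, ¬a1·a2·¬a3·¬a4, ¬a1·a2·¬a3·a4) and OR-ing them characterizes exactly where h=0, so h is the negation of that disjunction.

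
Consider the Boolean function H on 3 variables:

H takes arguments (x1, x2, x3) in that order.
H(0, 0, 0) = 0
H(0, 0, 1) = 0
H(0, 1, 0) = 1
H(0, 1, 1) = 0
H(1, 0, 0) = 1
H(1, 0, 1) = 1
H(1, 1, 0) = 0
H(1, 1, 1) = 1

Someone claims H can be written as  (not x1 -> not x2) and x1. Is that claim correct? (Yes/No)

No

Test each input against both H and the formula:
  x1=0, x2=0, x3=0: formula gives 0, H = 0 ✓
  x1=0, x2=0, x3=1: formula gives 0, H = 0 ✓
  x1=0, x2=1, x3=0: formula gives 0, but H = 1 ✗
Since they disagree at (0,1,0), the expression is not a correct formula for H.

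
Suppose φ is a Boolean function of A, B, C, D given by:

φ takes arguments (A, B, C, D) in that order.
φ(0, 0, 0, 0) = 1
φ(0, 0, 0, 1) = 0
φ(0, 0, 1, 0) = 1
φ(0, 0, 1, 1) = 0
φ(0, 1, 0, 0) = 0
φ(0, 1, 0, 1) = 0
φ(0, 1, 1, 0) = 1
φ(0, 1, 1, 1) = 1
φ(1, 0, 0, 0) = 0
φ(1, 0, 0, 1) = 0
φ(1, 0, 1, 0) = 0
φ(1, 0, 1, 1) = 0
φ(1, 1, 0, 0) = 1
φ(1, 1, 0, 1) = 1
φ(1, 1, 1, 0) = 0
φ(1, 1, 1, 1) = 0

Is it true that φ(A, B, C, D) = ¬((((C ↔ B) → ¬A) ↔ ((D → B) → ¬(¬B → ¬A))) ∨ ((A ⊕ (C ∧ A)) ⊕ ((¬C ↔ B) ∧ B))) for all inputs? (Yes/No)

Check the formula against φ row by row:
  A=0, B=0, C=0, D=0: formula gives 1, φ = 1 ✓
  A=0, B=0, C=0, D=1: formula gives 0, φ = 0 ✓
  A=0, B=0, C=1, D=0: formula gives 1, φ = 1 ✓
  A=0, B=0, C=1, D=1: formula gives 0, φ = 0 ✓
  …and likewise for the remaining 12 rows.
Every row agrees, so the formula is equivalent.

Yes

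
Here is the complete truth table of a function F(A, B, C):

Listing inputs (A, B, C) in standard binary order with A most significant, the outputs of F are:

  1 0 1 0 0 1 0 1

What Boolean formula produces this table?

F=1 on 4 inputs: (0,0,0), (0,1,0), (1,0,1), (1,1,1). Reading each as a conjunction of literals (¬A·¬B·¬C, ¬A·B·¬C, A·¬B·C, A·B·C) and taking the OR gives the canonical DNF.

F(A, B, C) = ((((¬A ∧ ¬B) ∧ ¬C) ∨ ((¬A ∧ B) ∧ ¬C)) ∨ ((A ∧ ¬B) ∧ C)) ∨ ((A ∧ B) ∧ C)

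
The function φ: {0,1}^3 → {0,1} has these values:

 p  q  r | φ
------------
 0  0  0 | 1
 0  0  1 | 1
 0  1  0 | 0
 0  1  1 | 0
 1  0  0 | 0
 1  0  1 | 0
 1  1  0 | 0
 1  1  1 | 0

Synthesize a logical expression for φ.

Collect the rows where φ=1 — (0,0,0), (0,0,1) — and write one minterm per row: ¬p·¬q·¬r, ¬p·¬q·r. Their union (logical OR) reproduces the table exactly.

φ(p, q, r) = ((¬p ∧ ¬q) ∧ ¬r) ∨ ((¬p ∧ ¬q) ∧ r)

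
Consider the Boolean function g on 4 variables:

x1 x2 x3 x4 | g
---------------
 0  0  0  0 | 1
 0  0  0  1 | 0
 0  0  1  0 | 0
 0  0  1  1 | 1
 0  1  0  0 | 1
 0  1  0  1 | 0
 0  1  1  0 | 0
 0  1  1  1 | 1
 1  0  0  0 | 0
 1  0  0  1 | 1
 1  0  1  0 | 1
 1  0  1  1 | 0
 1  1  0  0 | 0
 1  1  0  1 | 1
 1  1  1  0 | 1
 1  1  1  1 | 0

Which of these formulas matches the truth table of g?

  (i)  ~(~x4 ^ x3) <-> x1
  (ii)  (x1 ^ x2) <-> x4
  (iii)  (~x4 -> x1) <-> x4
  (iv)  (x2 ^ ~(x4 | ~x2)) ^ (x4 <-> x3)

(ii) disagrees with g on (0,0,1,0) (formula → 1, table → 0); rule it out.
(iii) disagrees with g on (0,0,0,1) (formula → 1, table → 0); rule it out.
(iv) disagrees with g on (0,1,0,1) (formula → 1, table → 0); rule it out.
(i) is the remaining candidate, and it agrees with g on all 16 inputs.

i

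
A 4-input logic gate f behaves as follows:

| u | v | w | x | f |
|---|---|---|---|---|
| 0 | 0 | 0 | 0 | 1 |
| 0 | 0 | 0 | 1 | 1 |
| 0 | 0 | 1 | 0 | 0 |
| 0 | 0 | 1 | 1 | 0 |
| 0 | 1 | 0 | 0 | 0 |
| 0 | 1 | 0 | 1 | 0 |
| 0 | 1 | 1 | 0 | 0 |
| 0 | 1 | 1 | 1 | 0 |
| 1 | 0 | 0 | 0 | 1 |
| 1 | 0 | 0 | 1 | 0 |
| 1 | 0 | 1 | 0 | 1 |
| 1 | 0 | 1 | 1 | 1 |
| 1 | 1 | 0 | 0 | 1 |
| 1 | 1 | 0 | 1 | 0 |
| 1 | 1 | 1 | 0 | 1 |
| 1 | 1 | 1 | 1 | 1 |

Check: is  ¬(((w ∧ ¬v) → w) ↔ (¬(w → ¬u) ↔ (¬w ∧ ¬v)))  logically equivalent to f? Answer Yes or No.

Check the formula against f row by row:
  u=0, v=0, w=0, x=0: formula gives 1, f = 1 ✓
  u=0, v=0, w=0, x=1: formula gives 1, f = 1 ✓
  u=0, v=0, w=1, x=0: formula gives 0, f = 0 ✓
  u=0, v=0, w=1, x=1: formula gives 0, f = 0 ✓
  …
  u=1, v=0, w=0, x=1: formula gives 1, but f = 0 ✗
A single disagreement suffices: at (1,0,0,1) they differ, so the formula does not compute f.

No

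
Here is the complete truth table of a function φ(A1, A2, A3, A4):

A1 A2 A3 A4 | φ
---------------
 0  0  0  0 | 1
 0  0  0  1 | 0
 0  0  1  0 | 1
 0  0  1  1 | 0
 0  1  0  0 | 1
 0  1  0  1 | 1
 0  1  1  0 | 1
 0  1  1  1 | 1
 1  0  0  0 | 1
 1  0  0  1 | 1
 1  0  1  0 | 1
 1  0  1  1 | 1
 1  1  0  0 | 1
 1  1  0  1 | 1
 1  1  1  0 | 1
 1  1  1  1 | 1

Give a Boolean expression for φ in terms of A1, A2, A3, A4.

The 0-rows are (0,0,0,1), (0,0,1,1). Take each as a conjunction (¬A1·¬A2·¬A3·A4, ¬A1·¬A2·A3·A4), form their disjunction, and complement — that gives a formula that is 1 everywhere φ is.

φ(A1, A2, A3, A4) = ~((((~A1 & ~A2) & ~A3) & A4) | (((~A1 & ~A2) & A3) & A4))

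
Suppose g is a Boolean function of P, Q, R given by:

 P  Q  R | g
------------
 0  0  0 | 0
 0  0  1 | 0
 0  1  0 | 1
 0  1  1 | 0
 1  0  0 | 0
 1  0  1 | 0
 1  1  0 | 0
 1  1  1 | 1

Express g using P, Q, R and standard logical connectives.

g(P, Q, R) = ((¬P ∧ Q) ∧ ¬R) ∨ ((P ∧ Q) ∧ R)

Collect the rows where g=1 — (0,1,0), (1,1,1) — and write one minterm per row: ¬P·Q·¬R, P·Q·R. Their union (logical OR) reproduces the table exactly.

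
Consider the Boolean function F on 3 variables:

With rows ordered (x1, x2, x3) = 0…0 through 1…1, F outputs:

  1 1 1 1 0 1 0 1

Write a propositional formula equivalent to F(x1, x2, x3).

F(x1, x2, x3) = NOT (((x1 AND NOT x2) AND NOT x3) OR ((x1 AND x2) AND NOT x3))

F is 0 on only 2 rows — (1,0,0), (1,1,0). Writing each as a minterm (x1·¬x2·¬x3, x1·x2·¬x3) and OR-ing them characterizes exactly where F=0, so F is the negation of that disjunction.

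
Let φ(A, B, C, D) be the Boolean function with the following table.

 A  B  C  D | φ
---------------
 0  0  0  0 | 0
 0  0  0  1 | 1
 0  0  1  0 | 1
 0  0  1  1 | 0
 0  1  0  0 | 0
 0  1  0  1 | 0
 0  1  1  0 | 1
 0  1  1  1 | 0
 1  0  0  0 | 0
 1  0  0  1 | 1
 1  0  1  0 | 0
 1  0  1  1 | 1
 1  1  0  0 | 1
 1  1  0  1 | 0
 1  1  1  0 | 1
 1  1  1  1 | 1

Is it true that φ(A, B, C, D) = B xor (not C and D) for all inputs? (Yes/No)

Check the formula against φ row by row:
  A=0, B=0, C=0, D=0: formula gives 0, φ = 0 ✓
  A=0, B=0, C=0, D=1: formula gives 1, φ = 1 ✓
  A=0, B=0, C=1, D=0: formula gives 0, but φ = 1 ✗
A single disagreement suffices: at (0,0,1,0) they differ, so the formula does not compute φ.

No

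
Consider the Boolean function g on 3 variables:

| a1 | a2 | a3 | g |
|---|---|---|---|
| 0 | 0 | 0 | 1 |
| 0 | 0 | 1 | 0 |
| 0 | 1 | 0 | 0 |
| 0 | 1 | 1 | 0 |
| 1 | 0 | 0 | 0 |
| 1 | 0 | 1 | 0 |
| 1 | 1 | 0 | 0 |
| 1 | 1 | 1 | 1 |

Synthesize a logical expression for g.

g=1 on 2 inputs: (0,0,0), (1,1,1). Reading each as a conjunction of literals (¬a1·¬a2·¬a3, a1·a2·a3) and taking the OR gives the canonical DNF.

g(a1, a2, a3) = ((~a1 & ~a2) & ~a3) | ((a1 & a2) & a3)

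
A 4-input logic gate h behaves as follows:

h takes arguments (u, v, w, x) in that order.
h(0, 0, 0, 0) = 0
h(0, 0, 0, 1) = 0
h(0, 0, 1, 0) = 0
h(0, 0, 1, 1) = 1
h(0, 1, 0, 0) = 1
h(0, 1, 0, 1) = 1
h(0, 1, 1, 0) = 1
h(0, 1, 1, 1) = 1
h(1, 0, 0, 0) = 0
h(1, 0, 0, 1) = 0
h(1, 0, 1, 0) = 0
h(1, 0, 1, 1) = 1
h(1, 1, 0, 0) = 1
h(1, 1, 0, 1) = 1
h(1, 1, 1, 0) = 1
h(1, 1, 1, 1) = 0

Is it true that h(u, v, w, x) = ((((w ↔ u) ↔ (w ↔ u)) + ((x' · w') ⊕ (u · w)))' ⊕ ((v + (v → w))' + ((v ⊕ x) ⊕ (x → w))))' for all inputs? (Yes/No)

No

Test each input against both h and the formula:
  u=0, v=0, w=0, x=0: formula gives 0, h = 0 ✓
  u=0, v=0, w=0, x=1: formula gives 0, h = 0 ✓
  u=0, v=0, w=1, x=0: formula gives 0, h = 0 ✓
  u=0, v=0, w=1, x=1: formula gives 1, h = 1 ✓
  …
  u=0, v=1, w=1, x=1: formula gives 0, but h = 1 ✗
Since they disagree at (0,1,1,1), the expression is not a correct formula for h.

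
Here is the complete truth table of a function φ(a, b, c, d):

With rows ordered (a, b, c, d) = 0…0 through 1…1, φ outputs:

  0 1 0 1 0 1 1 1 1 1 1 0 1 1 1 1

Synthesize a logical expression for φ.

There are just 4 zero rows: (0,0,0,0), (0,0,1,0), (0,1,0,0), (1,0,1,1). Their minterms are ¬a·¬b·¬c·¬d, ¬a·¬b·c·¬d, ¬a·b·¬c·¬d, a·¬b·c·d; the OR of those covers precisely the 0-outputs, and negating it yields φ.

φ(a, b, c, d) = ((((((a' · b') · c') · d') + (((a' · b') · c) · d')) + (((a' · b) · c') · d')) + (((a · b') · c) · d))'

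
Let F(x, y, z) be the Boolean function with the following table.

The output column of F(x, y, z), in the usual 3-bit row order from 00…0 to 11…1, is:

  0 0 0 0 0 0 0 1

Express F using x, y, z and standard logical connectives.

The output is 1 only when every input is 1 — the AND of all inputs.

F(x, y, z) = (x and y) and z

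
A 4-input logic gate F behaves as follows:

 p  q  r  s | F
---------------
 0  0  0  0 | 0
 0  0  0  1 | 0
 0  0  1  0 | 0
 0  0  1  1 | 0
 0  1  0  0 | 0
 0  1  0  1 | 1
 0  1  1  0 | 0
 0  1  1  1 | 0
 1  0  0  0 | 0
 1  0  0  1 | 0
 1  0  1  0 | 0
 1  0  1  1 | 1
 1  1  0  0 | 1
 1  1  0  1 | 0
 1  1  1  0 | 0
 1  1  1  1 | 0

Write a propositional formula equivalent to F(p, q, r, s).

F=1 on 3 inputs: (0,1,0,1), (1,0,1,1), (1,1,0,0). Reading each as a conjunction of literals (¬p·q·¬r·s, p·¬q·r·s, p·q·¬r·¬s) and taking the OR gives the canonical DNF.

F(p, q, r, s) = ((((p' · q) · r') · s) + (((p · q') · r) · s)) + (((p · q) · r') · s')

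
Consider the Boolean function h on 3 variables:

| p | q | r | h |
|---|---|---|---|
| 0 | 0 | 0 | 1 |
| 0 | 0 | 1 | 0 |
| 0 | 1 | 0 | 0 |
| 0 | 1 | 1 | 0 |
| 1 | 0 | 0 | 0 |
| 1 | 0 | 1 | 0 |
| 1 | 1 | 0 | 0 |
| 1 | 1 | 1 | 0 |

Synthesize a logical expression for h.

h(p, q, r) = ¬((p ∨ q) ∨ r)

The output is 1 only when every input is 0 — NOR of all inputs.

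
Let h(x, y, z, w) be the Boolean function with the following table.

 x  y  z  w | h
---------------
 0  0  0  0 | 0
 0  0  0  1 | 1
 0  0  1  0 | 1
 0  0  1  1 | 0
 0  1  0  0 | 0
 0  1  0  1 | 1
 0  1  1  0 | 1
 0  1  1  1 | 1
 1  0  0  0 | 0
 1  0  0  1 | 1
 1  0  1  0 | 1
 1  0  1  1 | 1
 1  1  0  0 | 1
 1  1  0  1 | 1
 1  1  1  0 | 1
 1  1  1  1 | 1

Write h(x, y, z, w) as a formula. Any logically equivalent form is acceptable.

The 0-rows are (0,0,0,0), (0,0,1,1), (0,1,0,0), (1,0,0,0). Take each as a conjunction (¬x·¬y·¬z·¬w, ¬x·¬y·z·w, ¬x·y·¬z·¬w, x·¬y·¬z·¬w), form their disjunction, and complement — that gives a formula that is 1 everywhere h is.

h(x, y, z, w) = ¬((((((¬x ∧ ¬y) ∧ ¬z) ∧ ¬w) ∨ (((¬x ∧ ¬y) ∧ z) ∧ w)) ∨ (((¬x ∧ y) ∧ ¬z) ∧ ¬w)) ∨ (((x ∧ ¬y) ∧ ¬z) ∧ ¬w))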